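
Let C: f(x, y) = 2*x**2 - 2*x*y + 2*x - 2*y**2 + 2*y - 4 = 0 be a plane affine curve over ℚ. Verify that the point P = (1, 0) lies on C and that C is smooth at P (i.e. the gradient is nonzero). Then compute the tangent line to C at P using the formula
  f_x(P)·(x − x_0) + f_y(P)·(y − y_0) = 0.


Tangent line at P: 6*x - 6 = 0.

Step 1: f(1, 0) = 0, so P lies on C.
Step 2: partial derivatives
  f_x(x, y) = 4*x - 2*y + 2, f_y(x, y) = -2*x - 4*y + 2.
  f_x(P) = 6, f_y(P) = 0 (gradient nonzero, so P is smooth).
Step 3: tangent line at P: 6·(x − 1) + 0·(y − 0) = 0.
Expanding: 6*x - 6 = 0.


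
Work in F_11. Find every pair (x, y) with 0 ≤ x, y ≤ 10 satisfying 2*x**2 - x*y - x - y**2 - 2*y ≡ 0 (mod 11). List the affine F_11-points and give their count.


Affine F_11-points: {(0, 0), (0, 9), (4, 6), (4, 10), (5, 6), (5, 9), (6, 0), (6, 3), (7, 3), (7, 10)}; count = 10.

For each of the 121 pairs (x, y) ∈ F_11², evaluate f(x, y) mod 11. Record the zeros.
  x = 0: [0↦0, 1↦8, 2↦3, 3↦7, 4↦9, 5↦9, 6↦7, 7↦3, 8↦8, 9↦0, 10↦1]  zeros at y ∈ {0, 9}
  x = 1: [0↦1, 1↦8, 2↦2, 3↦5, 4↦6, 5↦5, 6↦2, 7↦8, 8↦1, 9↦3, 10↦3]  zeros at y ∈ ∅
  x = 2: [0↦6, 1↦1, 2↦5, 3↦7, 4↦7, 5↦5, 6↦1, 7↦6, 8↦9, 9↦10, 10↦9]  zeros at y ∈ ∅
  x = 3: [0↦4, 1↦9, 2↦1, 3↦2, 4↦1, 5↦9, 6↦4, 7↦8, 8↦10, 9↦10, 10↦8]  zeros at y ∈ ∅
  x = 4: [0↦6, 1↦10, 2↦1, 3↦1, 4↦10, 5↦6, 6↦0, 7↦3, 8↦4, 9↦3, 10↦0]  zeros at y ∈ {6, 10}
  x = 5: [0↦1, 1↦4, 2↦5, 3↦4, 4↦1, 5↦7, 6↦0, 7↦2, 8↦2, 9↦0, 10↦7]  zeros at y ∈ {6, 9}
  x = 6: [0↦0, 1↦2, 2↦2, 3↦0, 4↦7, 5↦1, 6↦4, 7↦5, 8↦4, 9↦1, 10↦7]  zeros at y ∈ {0, 3}
  x = 7: [0↦3, 1↦4, 2↦3, 3↦0, 4↦6, 5↦10, 6↦1, 7↦1, 8↦10, 9↦6, 10↦0]  zeros at y ∈ {3, 10}
  x = 8: [0↦10, 1↦10, 2↦8, 3↦4, 4↦9, 5↦1, 6↦2, 7↦1, 8↦9, 9↦4, 10↦8]  zeros at y ∈ ∅
  x = 9: [0↦10, 1↦9, 2↦6, 3↦1, 4↦5, 5↦7, 6↦7, 7↦5, 8↦1, 9↦6, 10↦9]  zeros at y ∈ ∅
  x = 10: [0↦3, 1↦1, 2↦8, 3↦2, 4↦5, 5↦6, 6↦5, 7↦2, 8↦8, 9↦1, 10↦3]  zeros at y ∈ ∅
Collecting zeros: affine points = {(0, 0), (0, 9), (4, 6), (4, 10), (5, 6), (5, 9), (6, 0), (6, 3), (7, 3), (7, 10)}.
Total count |C(F_11)_aff| = 10.


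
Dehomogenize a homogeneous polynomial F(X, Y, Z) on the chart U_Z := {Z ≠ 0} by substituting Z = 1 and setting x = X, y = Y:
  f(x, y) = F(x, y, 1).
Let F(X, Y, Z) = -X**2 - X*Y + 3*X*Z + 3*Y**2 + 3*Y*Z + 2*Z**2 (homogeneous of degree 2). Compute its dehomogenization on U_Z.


f(x, y) = -x**2 - x*y + 3*x + 3*y**2 + 3*y + 2

On U_Z we set Z = 1. Each monomial c·X^i·Y^j·Z^k in F becomes c·x^i·y^j·1^k = c·x^i·y^j.
Substituting Z = 1: F(X, Y, 1) = -x**2 - x*y + 3*x + 3*y**2 + 3*y + 2.
Note: deg(f) ≤ deg(F) = 2; strict inequality happens when F is divisible by Z (lost terms).


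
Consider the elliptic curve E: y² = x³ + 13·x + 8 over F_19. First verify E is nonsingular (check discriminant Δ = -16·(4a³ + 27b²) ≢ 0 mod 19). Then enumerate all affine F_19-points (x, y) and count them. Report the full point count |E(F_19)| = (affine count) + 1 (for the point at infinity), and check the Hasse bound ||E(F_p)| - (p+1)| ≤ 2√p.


Affine points = {(2, 2), (2, 17), (3, 6), (3, 13), (6, 6), (6, 13), (7, 9), (7, 10), (8, 4), (8, 15), (10, 6), (10, 13), (11, 0), (12, 7), (12, 12), (15, 5), (15, 14)}; affine count = 17; |E(F_19)| = 18.

Discriminant check: Δ ∝ 4a³ + 27b² = 4·13³ + 27·8² = 4·2197 + 27·64 ≡ 9 (mod 19). Nonzero ⇒ E is nonsingular.
For each x ∈ F_19, compute rhs = x³ + 13·x + 8 mod 19, then count y ∈ F_19 with y² ≡ rhs.
  x = 0: rhs = 8, matching y values: none (0 points).
  x = 1: rhs = 3, matching y values: none (0 points).
  x = 2: rhs = 4, matching y values: 2, 17 (2 points).
  x = 3: rhs = 17, matching y values: 6, 13 (2 points).
  x = 4: rhs = 10, matching y values: none (0 points).
  x = 5: rhs = 8, matching y values: none (0 points).
  x = 6: rhs = 17, matching y values: 6, 13 (2 points).
  x = 7: rhs = 5, matching y values: 9, 10 (2 points).
  x = 8: rhs = 16, matching y values: 4, 15 (2 points).
  x = 9: rhs = 18, matching y values: none (0 points).
  x = 10: rhs = 17, matching y values: 6, 13 (2 points).
  x = 11: rhs = 0, matching y values: 0 (1 points).
  x = 12: rhs = 11, matching y values: 7, 12 (2 points).
  x = 13: rhs = 18, matching y values: none (0 points).
  x = 14: rhs = 8, matching y values: none (0 points).
  x = 15: rhs = 6, matching y values: 5, 14 (2 points).
  x = 16: rhs = 18, matching y values: none (0 points).
  x = 17: rhs = 12, matching y values: none (0 points).
  x = 18: rhs = 13, matching y values: none (0 points).
Total affine count: 17.
Full point count |E(F_19)| = 17 + 1 = 18.
Hasse bound: |18 − (19+1)| = |-2| = 2 ≤ 2√19 ≈ 8.7178 ✓.


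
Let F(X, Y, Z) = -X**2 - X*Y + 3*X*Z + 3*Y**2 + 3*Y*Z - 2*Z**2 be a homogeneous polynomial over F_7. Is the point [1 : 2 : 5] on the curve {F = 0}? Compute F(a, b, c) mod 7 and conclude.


F(1,2,5) ≡ 4 (mod 7); P is NOT on the curve.

Evaluate F(1, 2, 5) term-by-term (mod 7).
  -X**2 ↦ -1·1·1·1 = -1
  -X*Y ↦ -1·1·2·1 = -2
  3*X*Z ↦ 3·1·1·5 = 15
  3*Y**2 ↦ 3·1·4·1 = 12
  3*Y*Z ↦ 3·1·2·5 = 30
  -2*Z**2 ↦ -2·1·1·25 = -50
Sum: F(1, 2, 5) = (-1) + (-2) + (15) + (12) + (30) + (-50) = 4.
Reducing mod 7: 4 ≡ 4 (mod 7).
Since F(a, b, c) ≡ 4 ≠ 0 (mod 7), P does NOT lie on the curve.


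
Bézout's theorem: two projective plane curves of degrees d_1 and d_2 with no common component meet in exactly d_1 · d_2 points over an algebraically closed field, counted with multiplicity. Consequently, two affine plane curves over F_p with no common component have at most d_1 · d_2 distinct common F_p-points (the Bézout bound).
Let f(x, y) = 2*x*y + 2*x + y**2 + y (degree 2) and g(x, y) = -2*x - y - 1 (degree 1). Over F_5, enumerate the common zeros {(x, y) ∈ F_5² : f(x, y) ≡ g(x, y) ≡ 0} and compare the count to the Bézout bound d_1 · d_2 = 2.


Common zeros: {(0, 4)}; count = 1; Bézout bound = 2.

deg(f) = 2, deg(g) = 1, so Bézout bound = 2.
Scan x ∈ F_5. For each x, list the y ∈ F_5 with f(x, y) ≡ 0 and those with g(x, y) ≡ 0 (mod 5); the common zeros in that column are the intersection.
  x = 0: f ≡ 0 at y ∈ {0, 4}; g ≡ 0 at y ∈ {4}; common: {4}.
  x = 1: f ≡ 0 at y ∈ {3, 4}; g ≡ 0 at y ∈ {2}; common: ∅.
  x = 2: f ≡ 0 at y ∈ {1, 4}; g ≡ 0 at y ∈ {0}; common: ∅.
  x = 3: f ≡ 0 at y ∈ {4}; g ≡ 0 at y ∈ {3}; common: ∅.
  x = 4: f ≡ 0 at y ∈ {2, 4}; g ≡ 0 at y ∈ {1}; common: ∅.
Collecting: common zeros = {(0, 4)}, so the count is 1.
Comparison with the Bézout bound: 1 ≤ 2 = deg(f)·deg(g), as expected for curves with no common component (the affine F_5-count falls short of the bound because intersections may lie at infinity, over extension fields, or carry multiplicity).


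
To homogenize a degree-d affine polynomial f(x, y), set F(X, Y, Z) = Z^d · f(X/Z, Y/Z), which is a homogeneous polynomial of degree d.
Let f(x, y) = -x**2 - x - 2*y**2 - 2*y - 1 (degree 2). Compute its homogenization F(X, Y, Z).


F(X, Y, Z) = -X**2 - X*Z - 2*Y**2 - 2*Y*Z - Z**2

deg(f) = 2.
Substitute x = X/Z, y = Y/Z into f, then multiply by Z^2.
  monomial -1·x^2·y^0 ↦ -1·X^2·Y^0·Z^0.
  monomial -1·x^1·y^0 ↦ -1·X^1·Y^0·Z^1.
  monomial -2·x^0·y^2 ↦ -2·X^0·Y^2·Z^0.
  monomial -2·x^0·y^1 ↦ -2·X^0·Y^1·Z^1.
  monomial -1·x^0·y^0 ↦ -1·X^0·Y^0·Z^2.
Collecting: F(X, Y, Z) = -X**2 - X*Z - 2*Y**2 - 2*Y*Z - Z**2.


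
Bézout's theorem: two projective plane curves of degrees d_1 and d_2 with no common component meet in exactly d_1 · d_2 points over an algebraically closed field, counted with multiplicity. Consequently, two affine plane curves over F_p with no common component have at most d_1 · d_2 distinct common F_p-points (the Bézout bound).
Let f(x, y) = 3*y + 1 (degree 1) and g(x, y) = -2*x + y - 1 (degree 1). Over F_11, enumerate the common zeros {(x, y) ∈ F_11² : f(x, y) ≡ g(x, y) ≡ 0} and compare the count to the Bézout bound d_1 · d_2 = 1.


Common zeros: {(3, 7)}; count = 1; Bézout bound = 1.

deg(f) = 1, deg(g) = 1, so Bézout bound = 1.
Scan x ∈ F_11. For each x, list the y ∈ F_11 with f(x, y) ≡ 0 and those with g(x, y) ≡ 0 (mod 11); the common zeros in that column are the intersection.
  x = 0: f ≡ 0 at y ∈ {7}; g ≡ 0 at y ∈ {1}; common: ∅.
  x = 1: f ≡ 0 at y ∈ {7}; g ≡ 0 at y ∈ {3}; common: ∅.
  x = 2: f ≡ 0 at y ∈ {7}; g ≡ 0 at y ∈ {5}; common: ∅.
  x = 3: f ≡ 0 at y ∈ {7}; g ≡ 0 at y ∈ {7}; common: {7}.
  x = 4: f ≡ 0 at y ∈ {7}; g ≡ 0 at y ∈ {9}; common: ∅.
  x = 5: f ≡ 0 at y ∈ {7}; g ≡ 0 at y ∈ {0}; common: ∅.
  x = 6: f ≡ 0 at y ∈ {7}; g ≡ 0 at y ∈ {2}; common: ∅.
  x = 7: f ≡ 0 at y ∈ {7}; g ≡ 0 at y ∈ {4}; common: ∅.
  x = 8: f ≡ 0 at y ∈ {7}; g ≡ 0 at y ∈ {6}; common: ∅.
  x = 9: f ≡ 0 at y ∈ {7}; g ≡ 0 at y ∈ {8}; common: ∅.
  x = 10: f ≡ 0 at y ∈ {7}; g ≡ 0 at y ∈ {10}; common: ∅.
Collecting: common zeros = {(3, 7)}, so the count is 1.
Comparison with the Bézout bound: 1 ≤ 1 = deg(f)·deg(g), as expected for curves with no common component (the bound is attained).


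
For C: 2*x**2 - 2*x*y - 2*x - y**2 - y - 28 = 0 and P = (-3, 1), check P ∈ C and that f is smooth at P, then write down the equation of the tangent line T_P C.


Tangent line at P: -16*x + 3*y - 51 = 0.

Step 1: f(-3, 1) = 0, so P lies on C.
Step 2: partial derivatives
  f_x(x, y) = 4*x - 2*y - 2, f_y(x, y) = -2*x - 2*y - 1.
  f_x(P) = -16, f_y(P) = 3 (gradient nonzero, so P is smooth).
Step 3: tangent line at P: -16·(x − -3) + 3·(y − 1) = 0.
Expanding: -16*x + 3*y - 51 = 0.


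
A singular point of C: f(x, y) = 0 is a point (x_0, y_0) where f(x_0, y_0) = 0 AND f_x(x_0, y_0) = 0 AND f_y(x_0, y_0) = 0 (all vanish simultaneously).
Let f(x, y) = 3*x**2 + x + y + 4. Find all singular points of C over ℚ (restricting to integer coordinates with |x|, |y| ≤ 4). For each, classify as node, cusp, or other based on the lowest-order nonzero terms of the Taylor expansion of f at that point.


No singular points in the scanned grid; C is smooth there.

Compute partial derivatives:
  f_x = 6*x + 1.
  f_y = 1.
f_y = 1 is a nonzero constant, so f_y never vanishes: no point (x, y) can satisfy f = f_x = f_y = 0. In particular no (x, y) ∈ {−4, ..., 4}² is singular; the curve is smooth.


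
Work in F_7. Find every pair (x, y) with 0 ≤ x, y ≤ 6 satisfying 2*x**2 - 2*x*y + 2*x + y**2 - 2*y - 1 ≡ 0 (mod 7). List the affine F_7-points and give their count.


Affine F_7-points: {(0, 4), (0, 5), (1, 1), (1, 3), (3, 4), (4, 5), (6, 1), (6, 6)}; count = 8.

For each of the 49 pairs (x, y) ∈ F_7², evaluate f(x, y) mod 7. Record the zeros.
  x = 0: [0↦6, 1↦5, 2↦6, 3↦2, 4↦0, 5↦0, 6↦2]  zeros at y ∈ {4, 5}
  x = 1: [0↦3, 1↦0, 2↦6, 3↦0, 4↦3, 5↦1, 6↦1]  zeros at y ∈ {1, 3}
  x = 2: [0↦4, 1↦6, 2↦3, 3↦2, 4↦3, 5↦6, 6↦4]  zeros at y ∈ ∅
  x = 3: [0↦2, 1↦2, 2↦4, 3↦1, 4↦0, 5↦1, 6↦4]  zeros at y ∈ {4}
  x = 4: [0↦4, 1↦2, 2↦2, 3↦4, 4↦1, 5↦0, 6↦1]  zeros at y ∈ {5}
  x = 5: [0↦3, 1↦6, 2↦4, 3↦4, 4↦6, 5↦3, 6↦2]  zeros at y ∈ ∅
  x = 6: [0↦6, 1↦0, 2↦3, 3↦1, 4↦1, 5↦3, 6↦0]  zeros at y ∈ {1, 6}
Collecting zeros: affine points = {(0, 4), (0, 5), (1, 1), (1, 3), (3, 4), (4, 5), (6, 1), (6, 6)}.
Total count |C(F_7)_aff| = 8.


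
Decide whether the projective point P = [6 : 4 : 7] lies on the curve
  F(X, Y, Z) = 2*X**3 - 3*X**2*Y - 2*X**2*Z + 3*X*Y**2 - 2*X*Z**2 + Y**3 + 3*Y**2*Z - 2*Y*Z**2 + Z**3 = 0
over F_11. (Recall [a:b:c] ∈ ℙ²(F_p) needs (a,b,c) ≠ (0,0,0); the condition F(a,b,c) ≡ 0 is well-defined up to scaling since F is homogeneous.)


F(6,4,7) ≡ 9 (mod 11); P is NOT on the curve.

Evaluate F(6, 4, 7) term-by-term (mod 11).
  2*X**3 ↦ 2·216·1·1 = 432
  -3*X**2*Y ↦ -3·36·4·1 = -432
  -2*X**2*Z ↦ -2·36·1·7 = -504
  3*X*Y**2 ↦ 3·6·16·1 = 288
  -2*X*Z**2 ↦ -2·6·1·49 = -588
  Y**3 ↦ 1·1·64·1 = 64
  3*Y**2*Z ↦ 3·1·16·7 = 336
  -2*Y*Z**2 ↦ -2·1·4·49 = -392
  Z**3 ↦ 1·1·1·343 = 343
Sum: F(6, 4, 7) = (432) + (-432) + (-504) + (288) + (-588) + (64) + (336) + (-392) + (343) = -453.
Reducing mod 11: -453 ≡ 9 (mod 11).
Since F(a, b, c) ≡ 9 ≠ 0 (mod 11), P does NOT lie on the curve.


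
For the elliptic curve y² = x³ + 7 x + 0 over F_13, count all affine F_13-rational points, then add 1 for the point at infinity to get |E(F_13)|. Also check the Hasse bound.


Affine points = {(0, 0), (2, 3), (2, 10), (3, 3), (3, 10), (4, 1), (4, 12), (5, 2), (5, 11), (8, 3), (8, 10), (9, 5), (9, 8), (10, 2), (10, 11), (11, 2), (11, 11)}; affine count = 17; |E(F_13)| = 18.

Discriminant check: Δ ∝ 4a³ + 27b² = 4·7³ + 27·0² = 4·343 + 27·0 ≡ 7 (mod 13). Nonzero ⇒ E is nonsingular.
For each x ∈ F_13, compute rhs = x³ + 7·x + 0 mod 13, then count y ∈ F_13 with y² ≡ rhs.
  x = 0: rhs = 0, matching y values: 0 (1 points).
  x = 1: rhs = 8, matching y values: none (0 points).
  x = 2: rhs = 9, matching y values: 3, 10 (2 points).
  x = 3: rhs = 9, matching y values: 3, 10 (2 points).
  x = 4: rhs = 1, matching y values: 1, 12 (2 points).
  x = 5: rhs = 4, matching y values: 2, 11 (2 points).
  x = 6: rhs = 11, matching y values: none (0 points).
  x = 7: rhs = 2, matching y values: none (0 points).
  x = 8: rhs = 9, matching y values: 3, 10 (2 points).
  x = 9: rhs = 12, matching y values: 5, 8 (2 points).
  x = 10: rhs = 4, matching y values: 2, 11 (2 points).
  x = 11: rhs = 4, matching y values: 2, 11 (2 points).
  x = 12: rhs = 5, matching y values: none (0 points).
Total affine count: 17.
Full point count |E(F_13)| = 17 + 1 = 18.
Hasse bound: |18 − (13+1)| = |4| = 4 ≤ 2√13 ≈ 7.2111 ✓.


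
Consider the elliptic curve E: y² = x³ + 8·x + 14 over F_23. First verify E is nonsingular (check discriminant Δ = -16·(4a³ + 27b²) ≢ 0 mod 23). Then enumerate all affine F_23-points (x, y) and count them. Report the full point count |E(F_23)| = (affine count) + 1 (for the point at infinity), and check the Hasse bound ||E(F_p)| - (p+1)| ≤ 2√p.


Affine points = {(1, 0), (4, 8), (4, 15), (5, 8), (5, 15), (6, 5), (6, 18), (10, 6), (10, 17), (14, 8), (14, 15), (15, 6), (15, 17), (16, 11), (16, 12), (17, 7), (17, 16), (20, 3), (20, 20), (21, 6), (21, 17)}; affine count = 21; |E(F_23)| = 22.

Discriminant check: Δ ∝ 4a³ + 27b² = 4·8³ + 27·14² = 4·512 + 27·196 ≡ 3 (mod 23). Nonzero ⇒ E is nonsingular.
For each x ∈ F_23, compute rhs = x³ + 8·x + 14 mod 23, then count y ∈ F_23 with y² ≡ rhs.
  x = 0: rhs = 14, matching y values: none (0 points).
  x = 1: rhs = 0, matching y values: 0 (1 points).
  x = 2: rhs = 15, matching y values: none (0 points).
  x = 3: rhs = 19, matching y values: none (0 points).
  x = 4: rhs = 18, matching y values: 8, 15 (2 points).
  x = 5: rhs = 18, matching y values: 8, 15 (2 points).
  x = 6: rhs = 2, matching y values: 5, 18 (2 points).
  x = 7: rhs = 22, matching y values: none (0 points).
  x = 8: rhs = 15, matching y values: none (0 points).
  x = 9: rhs = 10, matching y values: none (0 points).
  x = 10: rhs = 13, matching y values: 6, 17 (2 points).
  x = 11: rhs = 7, matching y values: none (0 points).
  x = 12: rhs = 21, matching y values: none (0 points).
  x = 13: rhs = 15, matching y values: none (0 points).
  x = 14: rhs = 18, matching y values: 8, 15 (2 points).
  x = 15: rhs = 13, matching y values: 6, 17 (2 points).
  x = 16: rhs = 6, matching y values: 11, 12 (2 points).
  x = 17: rhs = 3, matching y values: 7, 16 (2 points).
  x = 18: rhs = 10, matching y values: none (0 points).
  x = 19: rhs = 10, matching y values: none (0 points).
  x = 20: rhs = 9, matching y values: 3, 20 (2 points).
  x = 21: rhs = 13, matching y values: 6, 17 (2 points).
  x = 22: rhs = 5, matching y values: none (0 points).
Total affine count: 21.
Full point count |E(F_23)| = 21 + 1 = 22.
Hasse bound: |22 − (23+1)| = |-2| = 2 ≤ 2√23 ≈ 9.5917 ✓.


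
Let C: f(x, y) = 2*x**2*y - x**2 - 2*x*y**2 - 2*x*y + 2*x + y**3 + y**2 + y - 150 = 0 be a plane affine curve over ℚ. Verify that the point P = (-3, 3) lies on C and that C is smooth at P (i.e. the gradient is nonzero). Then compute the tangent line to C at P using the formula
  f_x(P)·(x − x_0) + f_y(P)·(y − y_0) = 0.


Tangent line at P: -52*x + 94*y - 438 = 0.

Step 1: f(-3, 3) = 0, so P lies on C.
Step 2: partial derivatives
  f_x(x, y) = 4*x*y - 2*x - 2*y**2 - 2*y + 2, f_y(x, y) = 2*x**2 - 4*x*y - 2*x + 3*y**2 + 2*y + 1.
  f_x(P) = -52, f_y(P) = 94 (gradient nonzero, so P is smooth).
Step 3: tangent line at P: -52·(x − -3) + 94·(y − 3) = 0.
Expanding: -52*x + 94*y - 438 = 0.


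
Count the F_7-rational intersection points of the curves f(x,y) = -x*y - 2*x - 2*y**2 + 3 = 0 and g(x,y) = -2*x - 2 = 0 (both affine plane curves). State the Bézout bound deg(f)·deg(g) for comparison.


Common zeros: ∅; count = 0; Bézout bound = 2.

deg(f) = 2, deg(g) = 1, so Bézout bound = 2.
Scan x ∈ F_7. For each x, list the y ∈ F_7 with f(x, y) ≡ 0 and those with g(x, y) ≡ 0 (mod 7); the common zeros in that column are the intersection.
  x = 0: f ≡ 0 at y ∈ ∅; g ≡ 0 at y ∈ ∅; common: ∅.
  x = 1: f ≡ 0 at y ∈ {4, 6}; g ≡ 0 at y ∈ ∅; common: ∅.
  x = 2: f ≡ 0 at y ∈ ∅; g ≡ 0 at y ∈ ∅; common: ∅.
  x = 3: f ≡ 0 at y ∈ ∅; g ≡ 0 at y ∈ ∅; common: ∅.
  x = 4: f ≡ 0 at y ∈ {2, 3}; g ≡ 0 at y ∈ ∅; common: ∅.
  x = 5: f ≡ 0 at y ∈ {0, 1}; g ≡ 0 at y ∈ ∅; common: ∅.
  x = 6: f ≡ 0 at y ∈ ∅; g ≡ 0 at y ∈ {0, 1, 2, 3, 4, 5, 6}; common: ∅.
Collecting: common zeros = ∅, so the count is 0.
Comparison with the Bézout bound: 0 ≤ 2 = deg(f)·deg(g), as expected for curves with no common component (the affine F_7-count falls short of the bound because intersections may lie at infinity, over extension fields, or carry multiplicity).


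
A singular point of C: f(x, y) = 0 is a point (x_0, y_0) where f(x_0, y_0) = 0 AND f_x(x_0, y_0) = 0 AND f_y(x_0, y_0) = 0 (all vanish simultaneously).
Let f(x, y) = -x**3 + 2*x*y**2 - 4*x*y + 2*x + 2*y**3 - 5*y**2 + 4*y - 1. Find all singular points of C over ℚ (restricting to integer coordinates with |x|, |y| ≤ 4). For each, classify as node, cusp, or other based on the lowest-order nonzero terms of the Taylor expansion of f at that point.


Singular points: {(0, 1)}; classification: cusp.

Compute partial derivatives:
  f_x = -3*x**2 + 2*y**2 - 4*y + 2.
  f_y = 4*x*y - 4*x + 6*y**2 - 10*y + 4.
Scan x_0 ∈ {−4, ..., 4}. For each x_0, f_y(x_0, y) is a polynomial in y; find its integer roots y ∈ {−4, ..., 4}, then test f_x and f at those candidates.
  x = -4: f_y(-4, y) = 6*y**2 - 26*y + 20; vanishes at y ∈ {1}. (-4, 1): f_x = -48 ≠ 0.
  x = -3: f_y(-3, y) = 6*y**2 - 22*y + 16; vanishes at y ∈ {1}. (-3, 1): f_x = -27 ≠ 0.
  x = -2: f_y(-2, y) = 6*y**2 - 18*y + 12; vanishes at y ∈ {1, 2}. (-2, 1): f_x = -12 ≠ 0; (-2, 2): f_x = -10 ≠ 0.
  x = -1: f_y(-1, y) = 6*y**2 - 14*y + 8; vanishes at y ∈ {1}. (-1, 1): f_x = -3 ≠ 0.
  x = 0: f_y(0, y) = 6*y**2 - 10*y + 4; vanishes at y ∈ {1}. (0, 1): f_x = 0, f = 0 — SINGULAR.
  x = 1: f_y(1, y) = 6*y**2 - 6*y; vanishes at y ∈ {0, 1}. (1, 0): f_x = -1 ≠ 0; (1, 1): f_x = -3 ≠ 0.
  x = 2: f_y(2, y) = 6*y**2 - 2*y - 4; vanishes at y ∈ {1}. (2, 1): f_x = -12 ≠ 0.
  x = 3: f_y(3, y) = 6*y**2 + 2*y - 8; vanishes at y ∈ {1}. (3, 1): f_x = -27 ≠ 0.
  x = 4: f_y(4, y) = 6*y**2 + 6*y - 12; vanishes at y ∈ {-2, 1}. (4, -2): f_x = -30 ≠ 0; (4, 1): f_x = -48 ≠ 0.
Only singular point on the grid: (0, 1).
Classify: substitute x = 0 + u, y = 1 + v and expand: f = -u**3 + 2*u*v**2 + 2*v**3 + v**2.
No constant or linear terms (consistent with a singular point). Quadratic part: v**2. Cubic part: -u**3 + 2*u*v**2 + 2*v**3.
The quadratic part v**2 is a perfect square, so there is a single (double) tangent line v = 0, i.e. y = 1. Restricting the cubic part to that line (v = 0) leaves -u**3 ≠ 0, so f is not divisible by v and the branch is v² ≈ u**3 to lowest order — this is a cusp.
Classification: cusp.


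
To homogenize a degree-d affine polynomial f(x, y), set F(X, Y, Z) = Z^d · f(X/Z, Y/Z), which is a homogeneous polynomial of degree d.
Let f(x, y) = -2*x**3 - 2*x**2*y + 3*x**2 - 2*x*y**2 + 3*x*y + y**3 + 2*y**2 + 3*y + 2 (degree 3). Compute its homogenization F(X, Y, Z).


F(X, Y, Z) = -2*X**3 - 2*X**2*Y + 3*X**2*Z - 2*X*Y**2 + 3*X*Y*Z + Y**3 + 2*Y**2*Z + 3*Y*Z**2 + 2*Z**3

deg(f) = 3.
Substitute x = X/Z, y = Y/Z into f, then multiply by Z^3.
  monomial -2·x^3·y^0 ↦ -2·X^3·Y^0·Z^0.
  monomial -2·x^2·y^1 ↦ -2·X^2·Y^1·Z^0.
  monomial 3·x^2·y^0 ↦ 3·X^2·Y^0·Z^1.
  monomial -2·x^1·y^2 ↦ -2·X^1·Y^2·Z^0.
  monomial 3·x^1·y^1 ↦ 3·X^1·Y^1·Z^1.
  monomial 1·x^0·y^3 ↦ 1·X^0·Y^3·Z^0.
  monomial 2·x^0·y^2 ↦ 2·X^0·Y^2·Z^1.
  monomial 3·x^0·y^1 ↦ 3·X^0·Y^1·Z^2.
  monomial 2·x^0·y^0 ↦ 2·X^0·Y^0·Z^3.
Collecting: F(X, Y, Z) = -2*X**3 - 2*X**2*Y + 3*X**2*Z - 2*X*Y**2 + 3*X*Y*Z + Y**3 + 2*Y**2*Z + 3*Y*Z**2 + 2*Z**3.


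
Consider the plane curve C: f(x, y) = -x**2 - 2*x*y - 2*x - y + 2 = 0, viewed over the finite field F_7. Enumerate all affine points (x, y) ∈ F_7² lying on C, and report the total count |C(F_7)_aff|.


Affine F_7-points: {(0, 2), (1, 2), (2, 3), (4, 3), (5, 4), (6, 4)}; count = 6.

For each of the 49 pairs (x, y) ∈ F_7², evaluate f(x, y) mod 7. Record the zeros.
  x = 0: [0↦2, 1↦1, 2↦0, 3↦6, 4↦5, 5↦4, 6↦3]  zeros at y ∈ {2}
  x = 1: [0↦6, 1↦3, 2↦0, 3↦4, 4↦1, 5↦5, 6↦2]  zeros at y ∈ {2}
  x = 2: [0↦1, 1↦3, 2↦5, 3↦0, 4↦2, 5↦4, 6↦6]  zeros at y ∈ {3}
  x = 3: [0↦1, 1↦1, 2↦1, 3↦1, 4↦1, 5↦1, 6↦1]  zeros at y ∈ ∅
  x = 4: [0↦6, 1↦4, 2↦2, 3↦0, 4↦5, 5↦3, 6↦1]  zeros at y ∈ {3}
  x = 5: [0↦2, 1↦5, 2↦1, 3↦4, 4↦0, 5↦3, 6↦6]  zeros at y ∈ {4}
  x = 6: [0↦3, 1↦4, 2↦5, 3↦6, 4↦0, 5↦1, 6↦2]  zeros at y ∈ {4}
Collecting zeros: affine points = {(0, 2), (1, 2), (2, 3), (4, 3), (5, 4), (6, 4)}.
Total count |C(F_7)_aff| = 6.


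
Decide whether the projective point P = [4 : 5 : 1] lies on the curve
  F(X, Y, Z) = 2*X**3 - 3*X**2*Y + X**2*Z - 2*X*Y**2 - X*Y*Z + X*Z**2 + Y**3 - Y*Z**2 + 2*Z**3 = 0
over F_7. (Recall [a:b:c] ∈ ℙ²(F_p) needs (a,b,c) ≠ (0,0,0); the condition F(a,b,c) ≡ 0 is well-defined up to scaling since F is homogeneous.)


F(4,5,1) ≡ 6 (mod 7); P is NOT on the curve.

Evaluate F(4, 5, 1) term-by-term (mod 7).
  2*X**3 ↦ 2·64·1·1 = 128
  -3*X**2*Y ↦ -3·16·5·1 = -240
  X**2*Z ↦ 1·16·1·1 = 16
  -2*X*Y**2 ↦ -2·4·25·1 = -200
  -X*Y*Z ↦ -1·4·5·1 = -20
  X*Z**2 ↦ 1·4·1·1 = 4
  Y**3 ↦ 1·1·125·1 = 125
  -Y*Z**2 ↦ -1·1·5·1 = -5
  2*Z**3 ↦ 2·1·1·1 = 2
Sum: F(4, 5, 1) = (128) + (-240) + (16) + (-200) + (-20) + (4) + (125) + (-5) + (2) = -190.
Reducing mod 7: -190 ≡ 6 (mod 7).
Since F(a, b, c) ≡ 6 ≠ 0 (mod 7), P does NOT lie on the curve.


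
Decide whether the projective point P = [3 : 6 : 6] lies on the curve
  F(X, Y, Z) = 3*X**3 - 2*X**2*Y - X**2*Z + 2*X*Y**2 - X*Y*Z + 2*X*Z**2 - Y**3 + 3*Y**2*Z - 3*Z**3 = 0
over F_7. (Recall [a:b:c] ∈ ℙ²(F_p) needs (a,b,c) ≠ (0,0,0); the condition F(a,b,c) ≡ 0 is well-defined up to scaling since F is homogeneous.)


F(3,6,6) ≡ 6 (mod 7); P is NOT on the curve.

Evaluate F(3, 6, 6) term-by-term (mod 7).
  3*X**3 ↦ 3·27·1·1 = 81
  -2*X**2*Y ↦ -2·9·6·1 = -108
  -X**2*Z ↦ -1·9·1·6 = -54
  2*X*Y**2 ↦ 2·3·36·1 = 216
  -X*Y*Z ↦ -1·3·6·6 = -108
  2*X*Z**2 ↦ 2·3·1·36 = 216
  -Y**3 ↦ -1·1·216·1 = -216
  3*Y**2*Z ↦ 3·1·36·6 = 648
  -3*Z**3 ↦ -3·1·1·216 = -648
Sum: F(3, 6, 6) = (81) + (-108) + (-54) + (216) + (-108) + (216) + (-216) + (648) + (-648) = 27.
Reducing mod 7: 27 ≡ 6 (mod 7).
Since F(a, b, c) ≡ 6 ≠ 0 (mod 7), P does NOT lie on the curve.


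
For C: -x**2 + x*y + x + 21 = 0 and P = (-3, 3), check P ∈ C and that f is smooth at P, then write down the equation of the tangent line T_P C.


Tangent line at P: 10*x - 3*y + 39 = 0.

Step 1: f(-3, 3) = 0, so P lies on C.
Step 2: partial derivatives
  f_x(x, y) = -2*x + y + 1, f_y(x, y) = x.
  f_x(P) = 10, f_y(P) = -3 (gradient nonzero, so P is smooth).
Step 3: tangent line at P: 10·(x − -3) + -3·(y − 3) = 0.
Expanding: 10*x - 3*y + 39 = 0.


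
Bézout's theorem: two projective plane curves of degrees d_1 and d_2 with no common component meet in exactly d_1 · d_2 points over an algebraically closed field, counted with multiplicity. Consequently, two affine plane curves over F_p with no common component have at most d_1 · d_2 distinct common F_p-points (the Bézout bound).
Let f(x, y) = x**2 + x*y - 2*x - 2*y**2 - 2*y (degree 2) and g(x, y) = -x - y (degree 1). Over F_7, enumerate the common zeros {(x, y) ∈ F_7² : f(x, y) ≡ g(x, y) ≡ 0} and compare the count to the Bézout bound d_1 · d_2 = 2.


Common zeros: {(0, 0)}; count = 1; Bézout bound = 2.

deg(f) = 2, deg(g) = 1, so Bézout bound = 2.
Scan x ∈ F_7. For each x, list the y ∈ F_7 with f(x, y) ≡ 0 and those with g(x, y) ≡ 0 (mod 7); the common zeros in that column are the intersection.
  x = 0: f ≡ 0 at y ∈ {0, 6}; g ≡ 0 at y ∈ {0}; common: {0}.
  x = 1: f ≡ 0 at y ∈ {5}; g ≡ 0 at y ∈ {6}; common: ∅.
  x = 2: f ≡ 0 at y ∈ {0}; g ≡ 0 at y ∈ {5}; common: ∅.
  x = 3: f ≡ 0 at y ∈ {5, 6}; g ≡ 0 at y ∈ {4}; common: ∅.
  x = 4: f ≡ 0 at y ∈ ∅; g ≡ 0 at y ∈ {3}; common: ∅.
  x = 5: f ≡ 0 at y ∈ ∅; g ≡ 0 at y ∈ {2}; common: ∅.
  x = 6: f ≡ 0 at y ∈ ∅; g ≡ 0 at y ∈ {1}; common: ∅.
Collecting: common zeros = {(0, 0)}, so the count is 1.
Comparison with the Bézout bound: 1 ≤ 2 = deg(f)·deg(g), as expected for curves with no common component (the affine F_7-count falls short of the bound because intersections may lie at infinity, over extension fields, or carry multiplicity).


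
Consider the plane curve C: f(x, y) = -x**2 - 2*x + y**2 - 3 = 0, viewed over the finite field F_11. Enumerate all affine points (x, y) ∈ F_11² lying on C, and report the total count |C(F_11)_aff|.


Affine F_11-points: {(0, 5), (0, 6), (2, 0), (4, 4), (4, 7), (5, 4), (5, 7), (7, 0), (9, 5), (9, 6)}; count = 10.

For each of the 121 pairs (x, y) ∈ F_11², evaluate f(x, y) mod 11. Record the zeros.
  x = 0: [0↦8, 1↦9, 2↦1, 3↦6, 4↦2, 5↦0, 6↦0, 7↦2, 8↦6, 9↦1, 10↦9]  zeros at y ∈ {5, 6}
  x = 1: [0↦5, 1↦6, 2↦9, 3↦3, 4↦10, 5↦8, 6↦8, 7↦10, 8↦3, 9↦9, 10↦6]  zeros at y ∈ ∅
  x = 2: [0↦0, 1↦1, 2↦4, 3↦9, 4↦5, 5↦3, 6↦3, 7↦5, 8↦9, 9↦4, 10↦1]  zeros at y ∈ {0}
  x = 3: [0↦4, 1↦5, 2↦8, 3↦2, 4↦9, 5↦7, 6↦7, 7↦9, 8↦2, 9↦8, 10↦5]  zeros at y ∈ ∅
  x = 4: [0↦6, 1↦7, 2↦10, 3↦4, 4↦0, 5↦9, 6↦9, 7↦0, 8↦4, 9↦10, 10↦7]  zeros at y ∈ {4, 7}
  x = 5: [0↦6, 1↦7, 2↦10, 3↦4, 4↦0, 5↦9, 6↦9, 7↦0, 8↦4, 9↦10, 10↦7]  zeros at y ∈ {4, 7}
  x = 6: [0↦4, 1↦5, 2↦8, 3↦2, 4↦9, 5↦7, 6↦7, 7↦9, 8↦2, 9↦8, 10↦5]  zeros at y ∈ ∅
  x = 7: [0↦0, 1↦1, 2↦4, 3↦9, 4↦5, 5↦3, 6↦3, 7↦5, 8↦9, 9↦4, 10↦1]  zeros at y ∈ {0}
  x = 8: [0↦5, 1↦6, 2↦9, 3↦3, 4↦10, 5↦8, 6↦8, 7↦10, 8↦3, 9↦9, 10↦6]  zeros at y ∈ ∅
  x = 9: [0↦8, 1↦9, 2↦1, 3↦6, 4↦2, 5↦0, 6↦0, 7↦2, 8↦6, 9↦1, 10↦9]  zeros at y ∈ {5, 6}
  x = 10: [0↦9, 1↦10, 2↦2, 3↦7, 4↦3, 5↦1, 6↦1, 7↦3, 8↦7, 9↦2, 10↦10]  zeros at y ∈ ∅
Collecting zeros: affine points = {(0, 5), (0, 6), (2, 0), (4, 4), (4, 7), (5, 4), (5, 7), (7, 0), (9, 5), (9, 6)}.
Total count |C(F_11)_aff| = 10.


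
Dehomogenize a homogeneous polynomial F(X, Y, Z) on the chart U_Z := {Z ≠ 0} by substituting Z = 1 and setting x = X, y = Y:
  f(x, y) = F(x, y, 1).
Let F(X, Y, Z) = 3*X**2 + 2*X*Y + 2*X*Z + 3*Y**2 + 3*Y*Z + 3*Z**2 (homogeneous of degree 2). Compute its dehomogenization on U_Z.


f(x, y) = 3*x**2 + 2*x*y + 2*x + 3*y**2 + 3*y + 3

On U_Z we set Z = 1. Each monomial c·X^i·Y^j·Z^k in F becomes c·x^i·y^j·1^k = c·x^i·y^j.
Substituting Z = 1: F(X, Y, 1) = 3*x**2 + 2*x*y + 2*x + 3*y**2 + 3*y + 3.
Note: deg(f) ≤ deg(F) = 2; strict inequality happens when F is divisible by Z (lost terms).


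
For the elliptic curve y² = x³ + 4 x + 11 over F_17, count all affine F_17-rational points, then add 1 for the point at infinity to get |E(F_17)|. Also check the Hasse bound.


Affine points = {(1, 4), (1, 13), (3, 4), (3, 13), (6, 8), (6, 9), (7, 5), (7, 12), (11, 3), (11, 14), (12, 6), (12, 11), (13, 4), (13, 13)}; affine count = 14; |E(F_17)| = 15.

Discriminant check: Δ ∝ 4a³ + 27b² = 4·4³ + 27·11² = 4·64 + 27·121 ≡ 4 (mod 17). Nonzero ⇒ E is nonsingular.
For each x ∈ F_17, compute rhs = x³ + 4·x + 11 mod 17, then count y ∈ F_17 with y² ≡ rhs.
  x = 0: rhs = 11, matching y values: none (0 points).
  x = 1: rhs = 16, matching y values: 4, 13 (2 points).
  x = 2: rhs = 10, matching y values: none (0 points).
  x = 3: rhs = 16, matching y values: 4, 13 (2 points).
  x = 4: rhs = 6, matching y values: none (0 points).
  x = 5: rhs = 3, matching y values: none (0 points).
  x = 6: rhs = 13, matching y values: 8, 9 (2 points).
  x = 7: rhs = 8, matching y values: 5, 12 (2 points).
  x = 8: rhs = 11, matching y values: none (0 points).
  x = 9: rhs = 11, matching y values: none (0 points).
  x = 10: rhs = 14, matching y values: none (0 points).
  x = 11: rhs = 9, matching y values: 3, 14 (2 points).
  x = 12: rhs = 2, matching y values: 6, 11 (2 points).
  x = 13: rhs = 16, matching y values: 4, 13 (2 points).
  x = 14: rhs = 6, matching y values: none (0 points).
  x = 15: rhs = 12, matching y values: none (0 points).
  x = 16: rhs = 6, matching y values: none (0 points).
Total affine count: 14.
Full point count |E(F_17)| = 14 + 1 = 15.
Hasse bound: |15 − (17+1)| = |-3| = 3 ≤ 2√17 ≈ 8.2462 ✓.


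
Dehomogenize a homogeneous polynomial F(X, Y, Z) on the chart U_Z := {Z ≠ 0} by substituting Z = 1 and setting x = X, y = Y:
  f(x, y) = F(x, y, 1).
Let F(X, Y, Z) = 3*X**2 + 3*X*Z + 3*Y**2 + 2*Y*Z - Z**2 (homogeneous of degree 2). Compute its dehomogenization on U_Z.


f(x, y) = 3*x**2 + 3*x + 3*y**2 + 2*y - 1

On U_Z we set Z = 1. Each monomial c·X^i·Y^j·Z^k in F becomes c·x^i·y^j·1^k = c·x^i·y^j.
Substituting Z = 1: F(X, Y, 1) = 3*x**2 + 3*x + 3*y**2 + 2*y - 1.
Note: deg(f) ≤ deg(F) = 2; strict inequality happens when F is divisible by Z (lost terms).


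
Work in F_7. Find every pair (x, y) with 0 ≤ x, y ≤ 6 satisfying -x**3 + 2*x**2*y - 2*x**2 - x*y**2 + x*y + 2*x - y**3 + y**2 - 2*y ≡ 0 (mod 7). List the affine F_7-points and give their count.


Affine F_7-points: {(0, 0), (0, 4), (1, 2), (3, 5)}; count = 4.

For each of the 49 pairs (x, y) ∈ F_7², evaluate f(x, y) mod 7. Record the zeros.
  x = 0: [0↦0, 1↦5, 2↦6, 3↦4, 4↦0, 5↦2, 6↦4]  zeros at y ∈ {0, 4}
  x = 1: [0↦6, 1↦6, 2↦0, 3↦3, 4↦2, 5↦5, 6↦6]  zeros at y ∈ {2}
  x = 2: [0↦2, 1↦1, 2↦6, 3↦4, 4↦3, 5↦4, 6↦1]  zeros at y ∈ ∅
  x = 3: [0↦3, 1↦5, 2↦4, 3↦1, 4↦4, 5↦0, 6↦4]  zeros at y ∈ {5}
  x = 4: [0↦3, 1↦5, 2↦2, 3↦2, 4↦6, 5↦1, 6↦2]  zeros at y ∈ ∅
  x = 5: [0↦3, 1↦2, 2↦1, 3↦1, 4↦3, 5↦1, 6↦3]  zeros at y ∈ ∅
  x = 6: [0↦4, 1↦4, 2↦2, 3↦6, 4↦3, 5↦1, 6↦1]  zeros at y ∈ ∅
Collecting zeros: affine points = {(0, 0), (0, 4), (1, 2), (3, 5)}.
Total count |C(F_7)_aff| = 4.


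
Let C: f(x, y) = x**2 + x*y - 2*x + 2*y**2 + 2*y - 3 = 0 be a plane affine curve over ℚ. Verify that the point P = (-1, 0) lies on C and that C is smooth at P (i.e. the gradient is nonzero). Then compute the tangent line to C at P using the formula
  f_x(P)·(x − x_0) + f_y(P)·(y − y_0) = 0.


Tangent line at P: -4*x + y - 4 = 0.

Step 1: f(-1, 0) = 0, so P lies on C.
Step 2: partial derivatives
  f_x(x, y) = 2*x + y - 2, f_y(x, y) = x + 4*y + 2.
  f_x(P) = -4, f_y(P) = 1 (gradient nonzero, so P is smooth).
Step 3: tangent line at P: -4·(x − -1) + 1·(y − 0) = 0.
Expanding: -4*x + y - 4 = 0.


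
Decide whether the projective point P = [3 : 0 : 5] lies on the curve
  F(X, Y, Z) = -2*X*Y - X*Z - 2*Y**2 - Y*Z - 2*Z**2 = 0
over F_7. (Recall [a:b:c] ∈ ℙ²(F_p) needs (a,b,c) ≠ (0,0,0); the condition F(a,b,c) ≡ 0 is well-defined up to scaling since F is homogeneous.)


F(3,0,5) ≡ 5 (mod 7); P is NOT on the curve.

Evaluate F(3, 0, 5) term-by-term (mod 7).
  -2*X*Y ↦ -2·3·0·1 = 0
  -X*Z ↦ -1·3·1·5 = -15
  -2*Y**2 ↦ -2·1·0·1 = 0
  -Y*Z ↦ -1·1·0·5 = 0
  -2*Z**2 ↦ -2·1·1·25 = -50
Sum: F(3, 0, 5) = (0) + (-15) + (0) + (0) + (-50) = -65.
Reducing mod 7: -65 ≡ 5 (mod 7).
Since F(a, b, c) ≡ 5 ≠ 0 (mod 7), P does NOT lie on the curve.


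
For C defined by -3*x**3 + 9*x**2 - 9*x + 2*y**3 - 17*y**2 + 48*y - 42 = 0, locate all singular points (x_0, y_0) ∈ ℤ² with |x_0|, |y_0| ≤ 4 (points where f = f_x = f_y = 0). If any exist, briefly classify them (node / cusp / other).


Singular points: {(1, 3)}; classification: cusp.

Compute partial derivatives:
  f_x = -9*x**2 + 18*x - 9.
  f_y = 6*y**2 - 34*y + 48.
Scan x_0 ∈ {−4, ..., 4}. For each x_0, f_y(x_0, y) is a polynomial in y; find its integer roots y ∈ {−4, ..., 4}, then test f_x and f at those candidates.
  x = -4: f_y(-4, y) = 6*y**2 - 34*y + 48; vanishes at y ∈ {3}. (-4, 3): f_x = -225 ≠ 0.
  x = -3: f_y(-3, y) = 6*y**2 - 34*y + 48; vanishes at y ∈ {3}. (-3, 3): f_x = -144 ≠ 0.
  x = -2: f_y(-2, y) = 6*y**2 - 34*y + 48; vanishes at y ∈ {3}. (-2, 3): f_x = -81 ≠ 0.
  x = -1: f_y(-1, y) = 6*y**2 - 34*y + 48; vanishes at y ∈ {3}. (-1, 3): f_x = -36 ≠ 0.
  x = 0: f_y(0, y) = 6*y**2 - 34*y + 48; vanishes at y ∈ {3}. (0, 3): f_x = -9 ≠ 0.
  x = 1: f_y(1, y) = 6*y**2 - 34*y + 48; vanishes at y ∈ {3}. (1, 3): f_x = 0, f = 0 — SINGULAR.
  x = 2: f_y(2, y) = 6*y**2 - 34*y + 48; vanishes at y ∈ {3}. (2, 3): f_x = -9 ≠ 0.
  x = 3: f_y(3, y) = 6*y**2 - 34*y + 48; vanishes at y ∈ {3}. (3, 3): f_x = -36 ≠ 0.
  x = 4: f_y(4, y) = 6*y**2 - 34*y + 48; vanishes at y ∈ {3}. (4, 3): f_x = -81 ≠ 0.
Only singular point on the grid: (1, 3).
Classify: substitute x = 1 + u, y = 3 + v and expand: f = -3*u**3 + 2*v**3 + v**2.
No constant or linear terms (consistent with a singular point). Quadratic part: v**2. Cubic part: -3*u**3 + 2*v**3.
The quadratic part v**2 is a perfect square, so there is a single (double) tangent line v = 0, i.e. y = 3. Restricting the cubic part to that line (v = 0) leaves -3*u**3 ≠ 0, so f is not divisible by v and the branch is v² ≈ 3*u**3 to lowest order — this is a cusp.
Classification: cusp.


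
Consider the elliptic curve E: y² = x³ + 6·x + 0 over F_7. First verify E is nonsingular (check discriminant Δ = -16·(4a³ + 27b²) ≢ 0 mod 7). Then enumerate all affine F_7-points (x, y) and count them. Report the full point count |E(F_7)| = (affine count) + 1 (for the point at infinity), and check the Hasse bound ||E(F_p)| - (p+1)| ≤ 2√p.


Affine points = {(0, 0), (1, 0), (4, 2), (4, 5), (5, 1), (5, 6), (6, 0)}; affine count = 7; |E(F_7)| = 8.

Discriminant check: Δ ∝ 4a³ + 27b² = 4·6³ + 27·0² = 4·216 + 27·0 ≡ 3 (mod 7). Nonzero ⇒ E is nonsingular.
For each x ∈ F_7, compute rhs = x³ + 6·x + 0 mod 7, then count y ∈ F_7 with y² ≡ rhs.
  x = 0: rhs = 0, matching y values: 0 (1 points).
  x = 1: rhs = 0, matching y values: 0 (1 points).
  x = 2: rhs = 6, matching y values: none (0 points).
  x = 3: rhs = 3, matching y values: none (0 points).
  x = 4: rhs = 4, matching y values: 2, 5 (2 points).
  x = 5: rhs = 1, matching y values: 1, 6 (2 points).
  x = 6: rhs = 0, matching y values: 0 (1 points).
Total affine count: 7.
Full point count |E(F_7)| = 7 + 1 = 8.
Hasse bound: |8 − (7+1)| = |0| = 0 ≤ 2√7 ≈ 5.2915 ✓.


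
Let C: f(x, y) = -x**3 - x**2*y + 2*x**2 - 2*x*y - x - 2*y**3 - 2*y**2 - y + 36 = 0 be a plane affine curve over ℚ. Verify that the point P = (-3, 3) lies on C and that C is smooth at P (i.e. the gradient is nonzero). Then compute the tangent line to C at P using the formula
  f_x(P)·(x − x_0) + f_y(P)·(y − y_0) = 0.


Tangent line at P: -28*x - 70*y + 126 = 0.

Step 1: f(-3, 3) = 0, so P lies on C.
Step 2: partial derivatives
  f_x(x, y) = -3*x**2 - 2*x*y + 4*x - 2*y - 1, f_y(x, y) = -x**2 - 2*x - 6*y**2 - 4*y - 1.
  f_x(P) = -28, f_y(P) = -70 (gradient nonzero, so P is smooth).
Step 3: tangent line at P: -28·(x − -3) + -70·(y − 3) = 0.
Expanding: -28*x - 70*y + 126 = 0.


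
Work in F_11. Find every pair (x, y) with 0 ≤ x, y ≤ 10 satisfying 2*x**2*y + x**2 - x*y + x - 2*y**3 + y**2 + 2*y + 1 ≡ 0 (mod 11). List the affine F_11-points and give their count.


Affine F_11-points: {(1, 3), (2, 2), (2, 6), (2, 9), (4, 3), (5, 1), (6, 1), (6, 6), (6, 10), (7, 2), (7, 5), (7, 10), (9, 7), (10, 9)}; count = 14.

For each of the 121 pairs (x, y) ∈ F_11², evaluate f(x, y) mod 11. Record the zeros.
  x = 0: [0↦1, 1↦2, 2↦4, 3↦6, 4↦7, 5↦6, 6↦2, 7↦5, 8↦3, 9↦6, 10↦2]  zeros at y ∈ ∅
  x = 1: [0↦3, 1↦5, 2↦8, 3↦0, 4↦2, 5↦2, 6↦10, 7↦3, 8↦2, 9↦6, 10↦3]  zeros at y ∈ {3}
  x = 2: [0↦7, 1↦3, 2↦0, 3↦8, 4↦4, 5↦9, 6↦0, 7↦9, 8↦2, 9↦0, 10↦2]  zeros at y ∈ {2, 6, 9}
  x = 3: [0↦2, 1↦7, 2↦2, 3↦8, 4↦2, 5↦5, 6↦5, 7↦1, 8↦3, 9↦10, 10↦10]  zeros at y ∈ ∅
  x = 4: [0↦10, 1↦6, 2↦3, 3↦0, 4↦7, 5↦1, 6↦3, 7↦1, 8↦5, 9↦3, 10↦5]  zeros at y ∈ {3}
  x = 5: [0↦9, 1↦0, 2↦3, 3↦6, 4↦8, 5↦8, 6↦5, 7↦9, 8↦8, 9↦1, 10↦9]  zeros at y ∈ {1}
  x = 6: [0↦10, 1↦0, 2↦2, 3↦4, 4↦5, 5↦4, 6↦0, 7↦3, 8↦1, 9↦4, 10↦0]  zeros at y ∈ {1, 6, 10}
  x = 7: [0↦2, 1↦6, 2↦0, 3↦5, 4↦9, 5↦0, 6↦10, 7↦5, 8↦6, 9↦1, 10↦0]  zeros at y ∈ {2, 5, 10}
  x = 8: [0↦7, 1↦7, 2↦8, 3↦9, 4↦9, 5↦7, 6↦2, 7↦4, 8↦1, 9↦3, 10↦9]  zeros at y ∈ ∅
  x = 9: [0↦3, 1↦3, 2↦4, 3↦5, 4↦5, 5↦3, 6↦9, 7↦0, 8↦8, 9↦10, 10↦5]  zeros at y ∈ {7}
  x = 10: [0↦1, 1↦5, 2↦10, 3↦4, 4↦8, 5↦10, 6↦9, 7↦4, 8↦5, 9↦0, 10↦10]  zeros at y ∈ {9}
Collecting zeros: affine points = {(1, 3), (2, 2), (2, 6), (2, 9), (4, 3), (5, 1), (6, 1), (6, 6), (6, 10), (7, 2), (7, 5), (7, 10), (9, 7), (10, 9)}.
Total count |C(F_11)_aff| = 14.


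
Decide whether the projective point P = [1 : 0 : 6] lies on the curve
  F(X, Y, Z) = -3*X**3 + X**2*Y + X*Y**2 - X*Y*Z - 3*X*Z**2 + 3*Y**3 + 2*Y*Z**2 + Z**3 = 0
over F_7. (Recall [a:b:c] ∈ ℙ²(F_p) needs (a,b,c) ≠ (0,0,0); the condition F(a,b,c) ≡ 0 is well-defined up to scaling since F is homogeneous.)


F(1,0,6) ≡ 0 (mod 7); P is on the curve.

Evaluate F(1, 0, 6) term-by-term (mod 7).
  -3*X**3 ↦ -3·1·1·1 = -3
  X**2*Y ↦ 1·1·0·1 = 0
  X*Y**2 ↦ 1·1·0·1 = 0
  -X*Y*Z ↦ -1·1·0·6 = 0
  -3*X*Z**2 ↦ -3·1·1·36 = -108
  3*Y**3 ↦ 3·1·0·1 = 0
  2*Y*Z**2 ↦ 2·1·0·36 = 0
  Z**3 ↦ 1·1·1·216 = 216
Sum: F(1, 0, 6) = (-3) + (0) + (0) + (0) + (-108) + (0) + (0) + (216) = 105.
Reducing mod 7: 105 ≡ 0 (mod 7).
Since F(a, b, c) ≡ 0 (mod 7), P lies on the curve.


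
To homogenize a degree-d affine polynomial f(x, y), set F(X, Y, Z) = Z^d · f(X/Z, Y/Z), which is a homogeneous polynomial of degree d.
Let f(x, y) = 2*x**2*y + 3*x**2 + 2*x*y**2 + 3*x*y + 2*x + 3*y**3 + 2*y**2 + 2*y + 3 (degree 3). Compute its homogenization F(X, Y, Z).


F(X, Y, Z) = 2*X**2*Y + 3*X**2*Z + 2*X*Y**2 + 3*X*Y*Z + 2*X*Z**2 + 3*Y**3 + 2*Y**2*Z + 2*Y*Z**2 + 3*Z**3

deg(f) = 3.
Substitute x = X/Z, y = Y/Z into f, then multiply by Z^3.
  monomial 2·x^2·y^1 ↦ 2·X^2·Y^1·Z^0.
  monomial 3·x^2·y^0 ↦ 3·X^2·Y^0·Z^1.
  monomial 2·x^1·y^2 ↦ 2·X^1·Y^2·Z^0.
  monomial 3·x^1·y^1 ↦ 3·X^1·Y^1·Z^1.
  monomial 2·x^1·y^0 ↦ 2·X^1·Y^0·Z^2.
  monomial 3·x^0·y^3 ↦ 3·X^0·Y^3·Z^0.
  monomial 2·x^0·y^2 ↦ 2·X^0·Y^2·Z^1.
  monomial 2·x^0·y^1 ↦ 2·X^0·Y^1·Z^2.
  monomial 3·x^0·y^0 ↦ 3·X^0·Y^0·Z^3.
Collecting: F(X, Y, Z) = 2*X**2*Y + 3*X**2*Z + 2*X*Y**2 + 3*X*Y*Z + 2*X*Z**2 + 3*Y**3 + 2*Y**2*Z + 2*Y*Z**2 + 3*Z**3.
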